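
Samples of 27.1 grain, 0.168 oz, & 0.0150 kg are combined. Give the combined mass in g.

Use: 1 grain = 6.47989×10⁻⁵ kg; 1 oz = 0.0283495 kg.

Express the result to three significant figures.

27.1 grain × 6.47989×10⁻⁵ → 0.00175605 kg
0.168 oz × 0.0283495 → 0.00476272 kg
0.0150 kg (already kg)
Total: 0.00175605 + 0.00476272 + 0.015 = 0.0215188 kg
In g: 0.0215188 / 0.001 = 21.5188 g

21.5 g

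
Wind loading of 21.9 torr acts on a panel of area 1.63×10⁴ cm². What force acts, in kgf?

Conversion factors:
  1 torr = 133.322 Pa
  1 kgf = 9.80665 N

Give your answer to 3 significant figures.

485 kgf

21.9 torr × 133.322 → 2919.75 Pa
1.63×10⁴ cm² × 0.0001 → 1.63 m²
F = P × A = 2919.75 Pa × 1.63 m² = 4759.19 N
4759.19 N ÷ (9.80665 N/kgf) = 485.302 kgf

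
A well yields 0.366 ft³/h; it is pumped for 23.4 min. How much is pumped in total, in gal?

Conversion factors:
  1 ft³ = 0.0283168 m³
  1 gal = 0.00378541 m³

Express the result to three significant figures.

1.07 gal

0.366 ft³/h → 2.87887×10⁻⁶ m³/s
23.4 min → 1404 s
V = Q × t = 2.87887×10⁻⁶ × 1404 = 0.00404193 m³
In gal: 0.00404193 / 0.00378541 = 1.06777 gal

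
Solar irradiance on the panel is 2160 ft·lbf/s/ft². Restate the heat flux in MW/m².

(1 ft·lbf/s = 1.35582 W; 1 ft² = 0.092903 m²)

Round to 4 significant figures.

0.03152 MW/m²

2160 ft·lbf/s/ft² × 1.35582 W/ft·lbf/s ÷ 0.092903 m²/ft² = 31522.9 W/m²
31522.9 W/m² ÷ 1000000 W/MW = 0.0315229 MW/m²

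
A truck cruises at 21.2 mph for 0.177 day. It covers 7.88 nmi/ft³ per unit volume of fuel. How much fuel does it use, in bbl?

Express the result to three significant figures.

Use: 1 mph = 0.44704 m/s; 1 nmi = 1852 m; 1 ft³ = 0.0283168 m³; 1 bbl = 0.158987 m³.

1.77 bbl

21.2 mph → 9.47725 m/s
0.177 day → 15292.8 s
d = v × t = 9.47725 × 15292.8 = 144934 m
7.88 nmi/ft³ → 515375 m/m³
V = d / (distance per unit fuel) = 144934 / 515375 = 0.28122 m³
In bbl: 0.28122 / 0.158987 = 1.76882 bbl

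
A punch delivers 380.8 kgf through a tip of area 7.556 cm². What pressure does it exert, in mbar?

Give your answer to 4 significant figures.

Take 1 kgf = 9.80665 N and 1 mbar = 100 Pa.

4.942×10⁴ mbar

380.8 kgf × 9.80665 = 3734.37 N
7.556 cm² × 0.0001 = 7.556×10⁻⁴ m²
P = F / A = 3734.37 N / 7.556×10⁻⁴ m² = 4.94226×10⁶ Pa
4.94226×10⁶ Pa ÷ (100 Pa/mbar) = 49422.6 mbar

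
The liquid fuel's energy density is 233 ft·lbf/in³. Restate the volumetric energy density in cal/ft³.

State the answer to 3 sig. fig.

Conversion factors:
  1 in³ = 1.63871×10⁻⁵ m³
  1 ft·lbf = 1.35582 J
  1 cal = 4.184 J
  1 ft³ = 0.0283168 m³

1.30×10⁵ cal/ft³

233 ft·lbf/in³ × 1.35582 J/ft·lbf ÷ 1.63871×10⁻⁵ m³/in³ = 1.92777×10⁷ J/m³
1.92777×10⁷ J/m³ ÷ 4.184 J/cal × 0.0283168 m³/ft³ = 130469 cal/ft³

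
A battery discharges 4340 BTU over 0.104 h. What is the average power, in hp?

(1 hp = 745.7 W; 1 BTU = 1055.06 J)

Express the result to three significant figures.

4340 BTU × 1055.06 → 4.57896×10⁶ J
0.104 h × 3600 → 374.4 s
P = E / t = 4.57896×10⁶ J / 374.4 s = 12230.1 W
12230.1 W ÷ (745.7 W/hp) = 16.4008 hp

16.4 hp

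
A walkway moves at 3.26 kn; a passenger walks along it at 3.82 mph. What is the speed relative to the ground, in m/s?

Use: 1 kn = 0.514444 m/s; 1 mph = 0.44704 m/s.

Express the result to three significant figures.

3.38 m/s

3.26 kn × 0.514444 → 1.67709 m/s
3.82 mph × 0.44704 → 1.70769 m/s
Total: 1.67709 + 1.70769 = 3.38478 m/s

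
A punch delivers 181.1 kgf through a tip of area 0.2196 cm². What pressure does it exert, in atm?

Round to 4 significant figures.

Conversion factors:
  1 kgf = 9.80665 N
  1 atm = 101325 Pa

181.1 kgf × 9.80665 → 1775.98 N
0.2196 cm² × 0.0001 → 2.196×10⁻⁵ m²
P = F / A = 1775.98 N / 2.196×10⁻⁵ m² = 8.08734×10⁷ Pa
8.08734×10⁷ Pa ÷ (101325 Pa/atm) = 798.158 atm

798.2 atm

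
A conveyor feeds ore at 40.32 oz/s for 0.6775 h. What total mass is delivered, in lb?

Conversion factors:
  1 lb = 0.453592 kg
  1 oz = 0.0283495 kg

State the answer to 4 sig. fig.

40.32 oz/s → 1.14305 kg/s
0.6775 h → 2439 s
m = ṁ × t = 1.14305 × 2439 = 2787.9 kg
In lb: 2787.9 / 0.453592 = 6146.27 lb

6146 lb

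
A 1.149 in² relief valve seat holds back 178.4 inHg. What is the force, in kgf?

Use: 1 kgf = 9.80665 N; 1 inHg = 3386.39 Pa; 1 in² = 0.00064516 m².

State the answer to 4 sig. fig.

45.67 kgf

178.4 inHg × 3386.39 → 604132 Pa
1.149 in² × 0.00064516 → 7.41289×10⁻⁴ m²
F = P × A = 604132 Pa × 7.41289×10⁻⁴ m² = 447.836 N
447.836 N ÷ (9.80665 N/kgf) = 45.6666 kgf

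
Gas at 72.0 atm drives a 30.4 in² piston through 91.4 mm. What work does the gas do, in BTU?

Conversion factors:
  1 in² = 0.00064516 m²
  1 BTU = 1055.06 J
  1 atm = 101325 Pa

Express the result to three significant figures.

12.4 BTU

72.0 atm → 7.2954×10⁶ Pa
30.4 in² → 0.0196129 m²
F = P × A = 7.2954×10⁶ × 0.0196129 = 143084 N
91.4 mm → 0.0914 m
W = F × d = 143084 × 0.0914 = 13077.9 J
In BTU: 13077.9 / 1055.06 = 12.3954 BTU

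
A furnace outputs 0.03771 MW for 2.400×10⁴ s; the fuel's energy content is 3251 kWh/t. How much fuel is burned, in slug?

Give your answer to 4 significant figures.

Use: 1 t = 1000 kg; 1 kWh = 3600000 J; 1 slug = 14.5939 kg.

0.03771 MW → 37710 W
E = P × t = 37710 × 24000 = 9.0504×10⁸ J
3251 kWh/t → 1.17036×10⁷ J/kg
m = E / e_s = 9.0504×10⁸ / 1.17036×10⁷ = 77.3301 kg
In slug: 77.3301 / 14.5939 = 5.2988 slug

5.299 slug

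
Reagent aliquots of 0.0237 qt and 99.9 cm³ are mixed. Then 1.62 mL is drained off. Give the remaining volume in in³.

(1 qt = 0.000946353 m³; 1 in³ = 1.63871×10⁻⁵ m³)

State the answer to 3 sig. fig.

7.37 in³

0.0237 qt × 0.000946353 → 2.24286×10⁻⁵ m³
99.9 cm³ × 10⁻⁶ → 9.99×10⁻⁵ m³
1.62 mL × 10⁻⁶ → 1.62×10⁻⁶ m³
Result: 2.24286×10⁻⁵ + 9.99×10⁻⁵ − 1.62×10⁻⁶ = 1.20709×10⁻⁴ m³
In in³: 1.20709×10⁻⁴ / 1.63871×10⁻⁵ = 7.3661 in³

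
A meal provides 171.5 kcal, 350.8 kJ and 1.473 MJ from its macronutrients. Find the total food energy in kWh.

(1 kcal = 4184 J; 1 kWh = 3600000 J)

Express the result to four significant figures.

0.7059 kWh

171.5 kcal × 4184 = 717556 J
350.8 kJ × 1000 = 350800 J
1.473 MJ × 1000000 = 1.473×10⁶ J
Sum: 717556 + 350800 + 1.473×10⁶ = 2.54136×10⁶ J
In kWh: 2.54136×10⁶ / 3600000 = 0.705933 kWh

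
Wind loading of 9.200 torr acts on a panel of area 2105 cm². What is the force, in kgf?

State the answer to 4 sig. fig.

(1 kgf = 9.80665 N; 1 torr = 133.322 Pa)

9.200 torr × 133.322 = 1226.56 Pa
2105 cm² × 0.0001 = 0.2105 m²
F = P × A = 1226.56 Pa × 0.2105 m² = 258.191 N
258.191 N ÷ (9.80665 N/kgf) = 26.3282 kgf

26.33 kgf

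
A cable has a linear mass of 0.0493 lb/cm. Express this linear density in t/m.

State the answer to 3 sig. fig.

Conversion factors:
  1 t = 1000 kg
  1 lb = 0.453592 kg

0.0493 lb/cm × 0.453592 kg/lb ÷ 0.01 m/cm = 2.23621 kg/m
2.23621 kg/m ÷ 1000 kg/t = 0.00223621 t/m

0.00224 t/m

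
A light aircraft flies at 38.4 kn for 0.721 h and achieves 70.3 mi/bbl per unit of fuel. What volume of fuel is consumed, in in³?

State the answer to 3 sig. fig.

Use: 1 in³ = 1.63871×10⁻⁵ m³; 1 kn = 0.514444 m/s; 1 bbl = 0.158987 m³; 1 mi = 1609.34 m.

38.4 kn → 19.7546 m/s
0.721 h → 2595.6 s
d = v × t = 19.7546 × 2595.6 = 51275 m
70.3 mi/bbl → 711609 m/m³
V = d / (distance per unit fuel) = 51275 / 711609 = 0.072055 m³
In in³: 0.072055 / 1.63871×10⁻⁵ = 4397.06 in³

4400 in³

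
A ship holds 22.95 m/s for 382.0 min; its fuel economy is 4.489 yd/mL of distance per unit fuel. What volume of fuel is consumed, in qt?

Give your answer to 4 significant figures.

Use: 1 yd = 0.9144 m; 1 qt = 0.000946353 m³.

382.0 min → 22920 s
d = v × t = 22.95 × 22920 = 526014 m
4.489 yd/mL → 4.10474×10⁶ m/m³
V = d / (distance per unit fuel) = 526014 / 4.10474×10⁶ = 0.128148 m³
In qt: 0.128148 / 0.000946353 = 135.412 qt

135.4 qt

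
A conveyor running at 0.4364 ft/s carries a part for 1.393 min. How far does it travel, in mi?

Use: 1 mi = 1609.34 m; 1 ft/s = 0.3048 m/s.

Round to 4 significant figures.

0.4364 ft/s × 0.3048 = 0.133015 m/s
1.393 min × 60 = 83.58 s
d = v × t = 0.133015 m/s × 83.58 s = 11.1174 m
11.1174 m ÷ (1609.34 m/mi) = 0.00690805 mi

0.006908 mi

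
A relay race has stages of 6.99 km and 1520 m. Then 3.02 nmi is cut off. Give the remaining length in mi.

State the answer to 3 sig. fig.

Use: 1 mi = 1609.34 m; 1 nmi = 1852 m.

1.81 mi

6.99 km × 1000 = 6990 m
1520 m (already m)
3.02 nmi × 1852 = 5593.04 m
Sum: 6990 + 1520 − 5593.04 = 2916.96 m
In mi: 2916.96 / 1609.34 = 1.81252 mi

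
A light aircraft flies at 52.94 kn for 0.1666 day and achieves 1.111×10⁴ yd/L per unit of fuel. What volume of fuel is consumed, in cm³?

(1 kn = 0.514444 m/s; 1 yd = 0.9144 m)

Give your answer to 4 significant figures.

52.94 kn → 27.2347 m/s
0.1666 day → 14394.2 s
d = v × t = 27.2347 × 14394.2 = 392022 m
1.111×10⁴ yd/L → 1.0159×10⁷ m/m³
V = d / (distance per unit fuel) = 392022 / 1.0159×10⁷ = 0.0385886 m³
In cm³: 0.0385886 / 10⁻⁶ = 38588.6 cm³

3.859×10⁴ cm³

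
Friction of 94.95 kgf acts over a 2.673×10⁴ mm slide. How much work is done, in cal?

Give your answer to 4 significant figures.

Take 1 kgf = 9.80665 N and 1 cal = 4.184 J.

94.95 kgf × 9.80665 = 931.141 N
2.673×10⁴ mm × 0.001 = 26.73 m
W = F × d = 931.141 N × 26.73 m = 24889.4 J
24889.4 J ÷ (4.184 J/cal) = 5948.71 cal

5949 cal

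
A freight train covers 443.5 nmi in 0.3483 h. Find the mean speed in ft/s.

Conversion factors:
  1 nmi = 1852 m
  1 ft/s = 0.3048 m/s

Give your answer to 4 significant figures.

2149 ft/s

443.5 nmi × 1852 = 821362 m
0.3483 h × 3600 = 1253.88 s
v = d / t = 821362 m / 1253.88 s = 655.056 m/s
655.056 m/s ÷ (0.3048 m/s/ft/s) = 2149.13 ft/s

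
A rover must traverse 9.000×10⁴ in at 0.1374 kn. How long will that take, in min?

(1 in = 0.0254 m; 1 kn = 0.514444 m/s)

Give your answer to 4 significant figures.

9.000×10⁴ in × 0.0254 = 2286 m
0.1374 kn × 0.514444 = 0.0706846 m/s
t = d / v = 2286 m / 0.0706846 m/s = 32340.8 s
32340.8 s ÷ (60 s/min) = 539.013 min

539.0 min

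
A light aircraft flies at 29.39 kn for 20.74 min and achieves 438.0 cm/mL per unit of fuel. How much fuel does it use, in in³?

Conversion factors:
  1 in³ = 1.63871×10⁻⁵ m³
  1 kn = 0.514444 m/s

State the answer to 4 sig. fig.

29.39 kn → 15.1195 m/s
20.74 min → 1244.4 s
d = v × t = 15.1195 × 1244.4 = 18814.7 m
438.0 cm/mL → 4.38×10⁶ m/m³
V = d / (distance per unit fuel) = 18814.7 / 4.38×10⁶ = 0.00429559 m³
In in³: 0.00429559 / 1.63871×10⁻⁵ = 262.132 in³

262.1 in³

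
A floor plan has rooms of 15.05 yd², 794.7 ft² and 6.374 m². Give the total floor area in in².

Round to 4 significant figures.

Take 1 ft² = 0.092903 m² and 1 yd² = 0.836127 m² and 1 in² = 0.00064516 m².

1.438×10⁵ in²

15.05 yd² × 0.836127 → 12.5837 m²
794.7 ft² × 0.092903 → 73.83 m²
6.374 m² (already m²)
Sum: 12.5837 + 73.83 + 6.374 = 92.7877 m²
In in²: 92.7877 / 0.00064516 = 143821 in²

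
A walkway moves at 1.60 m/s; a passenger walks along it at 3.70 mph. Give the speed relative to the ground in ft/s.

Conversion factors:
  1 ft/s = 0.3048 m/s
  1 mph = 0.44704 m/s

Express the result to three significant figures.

10.7 ft/s

1.60 m/s (already m/s)
3.70 mph × 0.44704 = 1.65405 m/s
Total: 1.6 + 1.65405 = 3.25405 m/s
In ft/s: 3.25405 / 0.3048 = 10.676 ft/s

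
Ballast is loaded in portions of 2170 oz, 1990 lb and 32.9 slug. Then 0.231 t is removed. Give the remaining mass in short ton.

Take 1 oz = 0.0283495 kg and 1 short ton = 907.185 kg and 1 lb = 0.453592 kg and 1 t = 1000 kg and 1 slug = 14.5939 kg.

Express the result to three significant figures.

1.34 short ton

2170 oz × 0.0283495 = 61.5184 kg
1990 lb × 0.453592 = 902.648 kg
32.9 slug × 14.5939 = 480.139 kg
0.231 t × 1000 = 231 kg
Sum: 61.5184 + 902.648 + 480.139 − 231 = 1213.31 kg
In short ton: 1213.31 / 907.185 = 1.33744 short ton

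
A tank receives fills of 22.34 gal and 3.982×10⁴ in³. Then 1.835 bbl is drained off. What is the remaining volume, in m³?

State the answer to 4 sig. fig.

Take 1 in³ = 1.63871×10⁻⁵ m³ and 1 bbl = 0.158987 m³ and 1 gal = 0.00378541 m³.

0.4454 m³

22.34 gal × 0.00378541 = 0.0845661 m³
3.982×10⁴ in³ × 1.63871×10⁻⁵ = 0.652534 m³
1.835 bbl × 0.158987 = 0.291741 m³
Sum: 0.0845661 + 0.652534 − 0.291741 = 0.445359 m³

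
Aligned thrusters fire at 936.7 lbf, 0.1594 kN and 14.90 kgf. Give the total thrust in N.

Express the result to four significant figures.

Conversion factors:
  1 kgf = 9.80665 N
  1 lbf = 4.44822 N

936.7 lbf × 4.44822 = 4166.65 N
0.1594 kN × 1000 = 159.4 N
14.90 kgf × 9.80665 = 146.119 N
Combined: 4166.65 + 159.4 + 146.119 = 4472.17 N

4472 N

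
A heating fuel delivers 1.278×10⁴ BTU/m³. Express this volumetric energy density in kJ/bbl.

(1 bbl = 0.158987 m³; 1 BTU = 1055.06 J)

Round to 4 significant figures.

2144 kJ/bbl

1.278×10⁴ BTU/m³ × 1055.06 J/BTU = 1.34837×10⁷ J/m³
1.34837×10⁷ J/m³ ÷ 1000 J/kJ × 0.158987 m³/bbl = 2143.73 kJ/bbl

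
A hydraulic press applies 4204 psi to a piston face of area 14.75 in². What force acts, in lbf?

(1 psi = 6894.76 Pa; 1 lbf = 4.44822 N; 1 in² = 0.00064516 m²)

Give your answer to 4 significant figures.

4204 psi × 6894.76 = 2.89856×10⁷ Pa
14.75 in² × 0.00064516 = 0.00951611 m²
F = P × A = 2.89856×10⁷ Pa × 0.00951611 m² = 275830 N
275830 N ÷ (4.44822 N/lbf) = 62009.1 lbf

6.201×10⁴ lbf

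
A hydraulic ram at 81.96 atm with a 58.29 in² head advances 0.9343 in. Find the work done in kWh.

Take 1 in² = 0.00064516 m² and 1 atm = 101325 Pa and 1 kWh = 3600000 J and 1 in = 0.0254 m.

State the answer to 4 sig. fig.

0.002059 kWh

81.96 atm → 8.3046×10⁶ Pa
58.29 in² → 0.0376064 m²
F = P × A = 8.3046×10⁶ × 0.0376064 = 312306 N
0.9343 in → 0.0237312 m
W = F × d = 312306 × 0.0237312 = 7411.4 J
In kWh: 7411.4 / 3600000 = 0.00205872 kWh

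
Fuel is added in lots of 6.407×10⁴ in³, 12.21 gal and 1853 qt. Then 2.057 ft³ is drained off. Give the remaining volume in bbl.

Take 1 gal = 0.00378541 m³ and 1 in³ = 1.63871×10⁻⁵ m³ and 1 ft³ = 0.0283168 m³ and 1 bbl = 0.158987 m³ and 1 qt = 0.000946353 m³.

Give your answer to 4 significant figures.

6.407×10⁴ in³ × 1.63871×10⁻⁵ = 1.04992 m³
12.21 gal × 0.00378541 = 0.0462199 m³
1853 qt × 0.000946353 = 1.75359 m³
2.057 ft³ × 0.0283168 = 0.0582477 m³
Sum: 1.04992 + 0.0462199 + 1.75359 − 0.0582477 = 2.79148 m³
In bbl: 2.79148 / 0.158987 = 17.5579 bbl

17.56 bbl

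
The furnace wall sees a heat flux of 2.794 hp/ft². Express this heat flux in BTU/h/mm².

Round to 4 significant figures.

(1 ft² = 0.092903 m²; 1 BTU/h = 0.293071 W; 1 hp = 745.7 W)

0.07652 BTU/h/mm²

2.794 hp/ft² × 745.7 W/hp ÷ 0.092903 m²/ft² = 22426.5 W/m²
22426.5 W/m² ÷ 0.293071 W/BTU/h × 10⁻⁶ m²/mm² = 0.0765224 BTU/h/mm²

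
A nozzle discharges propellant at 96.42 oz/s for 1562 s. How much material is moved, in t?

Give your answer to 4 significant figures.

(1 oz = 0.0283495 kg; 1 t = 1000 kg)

4.270 t

96.42 oz/s → 2.73346 kg/s
m = ṁ × t = 2.73346 × 1562 = 4269.66 kg
In t: 4269.66 / 1000 = 4.26966 t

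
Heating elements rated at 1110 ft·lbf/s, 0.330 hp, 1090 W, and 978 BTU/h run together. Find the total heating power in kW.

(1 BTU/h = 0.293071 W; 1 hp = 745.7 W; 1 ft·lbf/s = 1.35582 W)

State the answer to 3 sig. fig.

3.13 kW

1110 ft·lbf/s × 1.35582 = 1504.96 W
0.330 hp × 745.7 = 246.081 W
1090 W (already W)
978 BTU/h × 0.293071 = 286.623 W
Combined: 1504.96 + 246.081 + 1090 + 286.623 = 3127.66 W
In kW: 3127.66 / 1000 = 3.12766 kW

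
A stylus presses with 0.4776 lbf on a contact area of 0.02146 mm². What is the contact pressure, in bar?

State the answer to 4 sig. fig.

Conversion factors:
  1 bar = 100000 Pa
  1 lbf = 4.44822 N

0.4776 lbf × 4.44822 = 2.12447 N
0.02146 mm² × 10⁻⁶ = 2.146×10⁻⁸ m²
P = F / A = 2.12447 N / 2.146×10⁻⁸ m² = 9.89967×10⁷ Pa
9.89967×10⁷ Pa ÷ (100000 Pa/bar) = 989.967 bar

990.0 bar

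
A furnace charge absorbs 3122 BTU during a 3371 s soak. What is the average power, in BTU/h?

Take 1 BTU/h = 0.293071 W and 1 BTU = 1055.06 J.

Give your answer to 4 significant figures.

3122 BTU × 1055.06 = 3.2939×10⁶ J
P = E / t = 3.2939×10⁶ J / 3371 s = 977.128 W
977.128 W ÷ (0.293071 W/BTU/h) = 3334.1 BTU/h

3334 BTU/h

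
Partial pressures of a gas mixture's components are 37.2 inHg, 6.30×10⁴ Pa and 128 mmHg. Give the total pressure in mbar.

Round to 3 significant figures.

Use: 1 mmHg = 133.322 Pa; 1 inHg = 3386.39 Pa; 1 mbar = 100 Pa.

37.2 inHg × 3386.39 → 125974 Pa
6.30×10⁴ Pa (already Pa)
128 mmHg × 133.322 → 17065.2 Pa
Sum: 125974 + 63000 + 17065.2 = 206039 Pa
In mbar: 206039 / 100 = 2060.39 mbar

2060 mbar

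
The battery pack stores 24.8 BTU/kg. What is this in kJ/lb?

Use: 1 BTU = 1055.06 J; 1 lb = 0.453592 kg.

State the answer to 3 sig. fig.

11.9 kJ/lb

24.8 BTU/kg × 1055.06 J/BTU = 26165.5 J/kg
26165.5 J/kg ÷ 1000 J/kJ × 0.453592 kg/lb = 11.8685 kJ/lb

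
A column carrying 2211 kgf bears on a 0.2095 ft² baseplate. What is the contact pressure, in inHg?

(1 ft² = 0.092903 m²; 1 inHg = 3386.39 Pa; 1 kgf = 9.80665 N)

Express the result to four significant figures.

2211 kgf × 9.80665 = 21682.5 N
0.2095 ft² × 0.092903 = 0.0194632 m²
P = F / A = 21682.5 N / 0.0194632 m² = 1.11403×10⁶ Pa
1.11403×10⁶ Pa ÷ (3386.39 Pa/inHg) = 328.973 inHg

329.0 inHg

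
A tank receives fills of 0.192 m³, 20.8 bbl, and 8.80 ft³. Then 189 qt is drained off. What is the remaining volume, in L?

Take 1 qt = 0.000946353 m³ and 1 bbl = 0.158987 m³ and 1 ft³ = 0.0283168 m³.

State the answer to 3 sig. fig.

3570 L

0.192 m³ (already m³)
20.8 bbl × 0.158987 = 3.30693 m³
8.80 ft³ × 0.0283168 = 0.249188 m³
189 qt × 0.000946353 = 0.178861 m³
Sum: 0.192 + 3.30693 + 0.249188 − 0.178861 = 3.56926 m³
In L: 3.56926 / 0.001 = 3569.26 L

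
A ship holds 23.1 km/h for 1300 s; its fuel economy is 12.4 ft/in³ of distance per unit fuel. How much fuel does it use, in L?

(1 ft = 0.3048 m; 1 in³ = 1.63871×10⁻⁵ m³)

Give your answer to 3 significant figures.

23.1 km/h → 6.41667 m/s
d = v × t = 6.41667 × 1300 = 8341.67 m
12.4 ft/in³ → 230640 m/m³
V = d / (distance per unit fuel) = 8341.67 / 230640 = 0.0361675 m³
In L: 0.0361675 / 0.001 = 36.1675 L

36.2 L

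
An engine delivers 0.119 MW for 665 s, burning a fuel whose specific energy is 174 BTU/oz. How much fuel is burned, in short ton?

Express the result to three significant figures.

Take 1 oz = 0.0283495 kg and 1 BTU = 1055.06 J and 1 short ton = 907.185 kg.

0.0135 short ton

0.119 MW → 119000 W
E = P × t = 119000 × 665 = 7.9135×10⁷ J
174 BTU/oz → 6.47561×10⁶ J/kg
m = E / e_s = 7.9135×10⁷ / 6.47561×10⁶ = 12.2205 kg
In short ton: 12.2205 / 907.185 = 0.0134708 short ton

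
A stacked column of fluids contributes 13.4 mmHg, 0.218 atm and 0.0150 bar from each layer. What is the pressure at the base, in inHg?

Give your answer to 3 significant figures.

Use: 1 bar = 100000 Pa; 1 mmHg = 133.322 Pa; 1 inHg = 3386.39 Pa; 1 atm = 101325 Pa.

13.4 mmHg × 133.322 = 1786.51 Pa
0.218 atm × 101325 = 22088.8 Pa
0.0150 bar × 100000 = 1500 Pa
Sum: 1786.51 + 22088.8 + 1500 = 25375.3 Pa
In inHg: 25375.3 / 3386.39 = 7.49332 inHg

7.49 inHg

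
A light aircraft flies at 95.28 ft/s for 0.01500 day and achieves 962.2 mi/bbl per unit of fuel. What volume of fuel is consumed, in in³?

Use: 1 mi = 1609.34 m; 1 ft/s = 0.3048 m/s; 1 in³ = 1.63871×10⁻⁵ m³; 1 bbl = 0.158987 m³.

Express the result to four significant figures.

235.8 in³

95.28 ft/s → 29.0413 m/s
0.01500 day → 1296 s
d = v × t = 29.0413 × 1296 = 37637.5 m
962.2 mi/bbl → 9.73983×10⁶ m/m³
V = d / (distance per unit fuel) = 37637.5 / 9.73983×10⁶ = 0.00386429 m³
In in³: 0.00386429 / 1.63871×10⁻⁵ = 235.813 in³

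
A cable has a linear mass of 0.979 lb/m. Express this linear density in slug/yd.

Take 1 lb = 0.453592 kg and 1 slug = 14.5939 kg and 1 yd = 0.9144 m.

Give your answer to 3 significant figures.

0.0278 slug/yd

0.979 lb/m × 0.453592 kg/lb = 0.444067 kg/m
0.444067 kg/m ÷ 14.5939 kg/slug × 0.9144 m/yd = 0.0278236 slug/yd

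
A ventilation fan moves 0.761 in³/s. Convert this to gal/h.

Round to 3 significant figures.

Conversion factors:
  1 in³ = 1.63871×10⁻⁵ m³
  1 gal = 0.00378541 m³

11.9 gal/h

0.761 in³/s × 1.63871×10⁻⁵ m³/in³ = 1.24706×10⁻⁵ m³/s
1.24706×10⁻⁵ m³/s ÷ 0.00378541 m³/gal × 3600 s/h = 11.8598 gal/h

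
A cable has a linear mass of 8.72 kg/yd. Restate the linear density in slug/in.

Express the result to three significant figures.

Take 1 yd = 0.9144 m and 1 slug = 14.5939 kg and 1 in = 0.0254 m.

8.72 kg/yd ÷ 0.9144 m/yd = 9.53631 kg/m
9.53631 kg/m ÷ 14.5939 kg/slug × 0.0254 m/in = 0.0165975 slug/in

0.0166 slug/in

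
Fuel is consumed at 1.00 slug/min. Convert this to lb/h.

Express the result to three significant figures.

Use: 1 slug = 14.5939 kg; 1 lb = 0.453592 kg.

1930 lb/h

1.00 slug/min × 14.5939 kg/slug ÷ 60 s/min = 0.243232 kg/s
0.243232 kg/s ÷ 0.453592 kg/lb × 3600 s/h = 1930.45 lb/h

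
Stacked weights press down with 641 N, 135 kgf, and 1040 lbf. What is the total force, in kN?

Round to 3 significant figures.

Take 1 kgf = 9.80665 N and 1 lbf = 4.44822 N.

641 N (already N)
135 kgf × 9.80665 = 1323.9 N
1040 lbf × 4.44822 = 4626.15 N
Total: 641 + 1323.9 + 4626.15 = 6591.05 N
In kN: 6591.05 / 1000 = 6.59105 kN

6.59 kN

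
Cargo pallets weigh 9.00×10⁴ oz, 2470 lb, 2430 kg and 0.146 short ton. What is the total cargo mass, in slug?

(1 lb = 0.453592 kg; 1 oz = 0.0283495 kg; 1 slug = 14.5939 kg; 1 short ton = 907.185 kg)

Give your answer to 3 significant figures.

427 slug

9.00×10⁴ oz × 0.0283495 = 2551.46 kg
2470 lb × 0.453592 = 1120.37 kg
2430 kg (already kg)
0.146 short ton × 907.185 = 132.449 kg
Total: 2551.46 + 1120.37 + 2430 + 132.449 = 6234.28 kg
In slug: 6234.28 / 14.5939 = 427.184 slug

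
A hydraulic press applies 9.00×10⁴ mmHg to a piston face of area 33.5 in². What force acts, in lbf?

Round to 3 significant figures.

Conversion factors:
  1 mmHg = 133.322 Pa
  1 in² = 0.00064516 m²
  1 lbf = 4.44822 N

5.83×10⁴ lbf

9.00×10⁴ mmHg × 133.322 = 1.1999×10⁷ Pa
33.5 in² × 0.00064516 = 0.0216129 m²
F = P × A = 1.1999×10⁷ Pa × 0.0216129 m² = 259333 N
259333 N ÷ (4.44822 N/lbf) = 58300.4 lbf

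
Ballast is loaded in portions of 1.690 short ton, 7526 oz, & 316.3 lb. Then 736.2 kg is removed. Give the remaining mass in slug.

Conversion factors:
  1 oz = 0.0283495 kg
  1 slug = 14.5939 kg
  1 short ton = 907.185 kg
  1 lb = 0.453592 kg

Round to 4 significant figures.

1.690 short ton × 907.185 = 1533.14 kg
7526 oz × 0.0283495 = 213.358 kg
316.3 lb × 0.453592 = 143.471 kg
736.2 kg (already kg)
Net: 1533.14 + 213.358 + 143.471 − 736.2 = 1153.77 kg
In slug: 1153.77 / 14.5939 = 79.0584 slug

79.06 slug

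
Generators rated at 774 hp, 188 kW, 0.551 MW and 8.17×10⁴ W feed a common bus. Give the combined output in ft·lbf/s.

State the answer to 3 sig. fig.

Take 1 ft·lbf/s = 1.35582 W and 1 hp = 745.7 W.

774 hp × 745.7 = 577172 W
188 kW × 1000 = 188000 W
0.551 MW × 1000000 = 551000 W
8.17×10⁴ W (already W)
Sum: 577172 + 188000 + 551000 + 81700 = 1.39787×10⁶ W
In ft·lbf/s: 1.39787×10⁶ / 1.35582 = 1.03101×10⁶ ft·lbf/s

1.03×10⁶ ft·lbf/s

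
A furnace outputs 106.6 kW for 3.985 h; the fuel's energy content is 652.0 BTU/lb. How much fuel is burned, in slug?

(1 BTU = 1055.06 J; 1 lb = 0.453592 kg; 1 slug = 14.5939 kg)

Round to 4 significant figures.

106.6 kW → 106600 W
3.985 h → 14346 s
E = P × t = 106600 × 14346 = 1.52928×10⁹ J
652.0 BTU/lb → 1.51656×10⁶ J/kg
m = E / e_s = 1.52928×10⁹ / 1.51656×10⁶ = 1008.39 kg
In slug: 1008.39 / 14.5939 = 69.0967 slug

69.10 slug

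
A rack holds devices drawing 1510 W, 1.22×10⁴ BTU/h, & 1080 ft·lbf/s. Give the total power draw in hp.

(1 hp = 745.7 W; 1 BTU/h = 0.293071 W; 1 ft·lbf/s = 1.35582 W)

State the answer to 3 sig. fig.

8.78 hp

1510 W (already W)
1.22×10⁴ BTU/h × 0.293071 → 3575.47 W
1080 ft·lbf/s × 1.35582 → 1464.29 W
Total: 1510 + 3575.47 + 1464.29 = 6549.76 W
In hp: 6549.76 / 745.7 = 8.78337 hp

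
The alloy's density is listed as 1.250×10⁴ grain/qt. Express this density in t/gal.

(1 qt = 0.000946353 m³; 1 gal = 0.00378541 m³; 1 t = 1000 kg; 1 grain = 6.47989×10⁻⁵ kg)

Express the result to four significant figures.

1.250×10⁴ grain/qt × 6.47989×10⁻⁵ kg/grain ÷ 0.000946353 m³/qt = 855.903 kg/m³
855.903 kg/m³ ÷ 1000 kg/t × 0.00378541 m³/gal = 0.00323994 t/gal

0.003240 t/gal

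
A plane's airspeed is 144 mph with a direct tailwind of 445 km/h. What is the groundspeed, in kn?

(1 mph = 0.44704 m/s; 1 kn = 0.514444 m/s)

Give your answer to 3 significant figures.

144 mph × 0.44704 = 64.3738 m/s
445 km/h × (1/3.6) = 123.611 m/s
Sum: 64.3738 + 123.611 = 187.985 m/s
In kn: 187.985 / 0.514444 = 365.414 kn

365 kn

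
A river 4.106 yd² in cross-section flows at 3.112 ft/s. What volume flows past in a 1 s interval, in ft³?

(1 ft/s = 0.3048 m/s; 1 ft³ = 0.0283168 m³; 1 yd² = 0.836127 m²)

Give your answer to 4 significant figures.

115.0 ft³

3.112 ft/s × 0.3048 = 0.948538 m/s
4.106 yd² × 0.836127 = 3.43314 m²
V = v × A × t = 0.948538 m/s × 3.43314 m² × 1 s = 3.25646 m³
3.25646 m³ ÷ (0.0283168 m³/ft³) = 115.001 ft³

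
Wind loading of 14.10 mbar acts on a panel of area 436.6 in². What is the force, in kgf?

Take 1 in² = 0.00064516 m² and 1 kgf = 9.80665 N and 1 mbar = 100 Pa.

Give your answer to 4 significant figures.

40.50 kgf

14.10 mbar × 100 = 1410 Pa
436.6 in² × 0.00064516 = 0.281677 m²
F = P × A = 1410 Pa × 0.281677 m² = 397.165 N
397.165 N ÷ (9.80665 N/kgf) = 40.4996 kgf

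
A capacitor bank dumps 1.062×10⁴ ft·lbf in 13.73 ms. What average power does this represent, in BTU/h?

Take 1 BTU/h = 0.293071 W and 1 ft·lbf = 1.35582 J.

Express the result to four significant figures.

1.062×10⁴ ft·lbf × 1.35582 → 14398.8 J
13.73 ms × 0.001 → 0.01373 s
P = E / t = 14398.8 J / 0.01373 s = 1.04871×10⁶ W
1.04871×10⁶ W ÷ (0.293071 W/BTU/h) = 3.57835×10⁶ BTU/h

3.578×10⁶ BTU/h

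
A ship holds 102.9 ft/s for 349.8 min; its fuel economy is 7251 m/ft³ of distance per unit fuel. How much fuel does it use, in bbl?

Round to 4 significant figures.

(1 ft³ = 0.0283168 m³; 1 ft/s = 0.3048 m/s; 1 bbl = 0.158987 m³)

16.17 bbl

102.9 ft/s → 31.3639 m/s
349.8 min → 20988 s
d = v × t = 31.3639 × 20988 = 658266 m
7251 m/ft³ → 256067 m/m³
V = d / (distance per unit fuel) = 658266 / 256067 = 2.57068 m³
In bbl: 2.57068 / 0.158987 = 16.1691 bbl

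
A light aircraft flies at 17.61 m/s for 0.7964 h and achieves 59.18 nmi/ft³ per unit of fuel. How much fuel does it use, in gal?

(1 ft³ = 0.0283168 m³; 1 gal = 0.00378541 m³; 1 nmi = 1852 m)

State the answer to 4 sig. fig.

0.7964 h → 2867.04 s
d = v × t = 17.61 × 2867.04 = 50488.6 m
59.18 nmi/ft³ → 3.87054×10⁶ m/m³
V = d / (distance per unit fuel) = 50488.6 / 3.87054×10⁶ = 0.0130443 m³
In gal: 0.0130443 / 0.00378541 = 3.44594 gal

3.446 gal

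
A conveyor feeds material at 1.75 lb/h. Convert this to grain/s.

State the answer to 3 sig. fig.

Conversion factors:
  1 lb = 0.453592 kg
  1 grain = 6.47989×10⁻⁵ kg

3.40 grain/s

1.75 lb/h × 0.453592 kg/lb ÷ 3600 s/h = 2.20496×10⁻⁴ kg/s
2.20496×10⁻⁴ kg/s ÷ 6.47989×10⁻⁵ kg/grain = 3.40277 grain/s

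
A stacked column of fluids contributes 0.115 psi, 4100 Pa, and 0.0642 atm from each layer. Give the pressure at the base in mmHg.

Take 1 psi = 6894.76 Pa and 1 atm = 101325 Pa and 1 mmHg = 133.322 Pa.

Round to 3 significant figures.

0.115 psi × 6894.76 → 792.897 Pa
4100 Pa (already Pa)
0.0642 atm × 101325 → 6505.06 Pa
Sum: 792.897 + 4100 + 6505.06 = 11398 Pa
In mmHg: 11398 / 133.322 = 85.4923 mmHg

85.5 mmHg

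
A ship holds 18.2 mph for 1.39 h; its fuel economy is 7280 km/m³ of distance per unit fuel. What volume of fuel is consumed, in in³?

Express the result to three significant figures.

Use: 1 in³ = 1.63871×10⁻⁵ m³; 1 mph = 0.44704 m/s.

18.2 mph → 8.13613 m/s
1.39 h → 5004 s
d = v × t = 8.13613 × 5004 = 40713.2 m
7280 km/m³ → 7.28×10⁶ m/m³
V = d / (distance per unit fuel) = 40713.2 / 7.28×10⁶ = 0.00559247 m³
In in³: 0.00559247 / 1.63871×10⁻⁵ = 341.273 in³

341 in³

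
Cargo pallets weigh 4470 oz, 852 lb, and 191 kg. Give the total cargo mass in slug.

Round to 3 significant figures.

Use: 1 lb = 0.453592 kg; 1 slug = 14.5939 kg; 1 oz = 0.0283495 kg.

48.3 slug

4470 oz × 0.0283495 = 126.722 kg
852 lb × 0.453592 = 386.46 kg
191 kg (already kg)
Sum: 126.722 + 386.46 + 191 = 704.182 kg
In slug: 704.182 / 14.5939 = 48.2518 slug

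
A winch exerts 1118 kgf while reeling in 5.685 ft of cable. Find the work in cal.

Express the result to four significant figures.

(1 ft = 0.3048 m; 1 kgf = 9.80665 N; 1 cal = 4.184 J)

1118 kgf × 9.80665 = 10963.8 N
5.685 ft × 0.3048 = 1.73279 m
W = F × d = 10963.8 N × 1.73279 m = 18998 J
18998 J ÷ (4.184 J/cal) = 4540.63 cal

4541 cal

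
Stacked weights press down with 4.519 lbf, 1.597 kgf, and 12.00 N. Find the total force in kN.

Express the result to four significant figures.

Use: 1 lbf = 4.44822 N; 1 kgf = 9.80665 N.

4.519 lbf × 4.44822 → 20.1015 N
1.597 kgf × 9.80665 → 15.6612 N
12.00 N (already N)
Total: 20.1015 + 15.6612 + 12 = 47.7627 N
In kN: 47.7627 / 1000 = 0.0477627 kN

0.04776 kN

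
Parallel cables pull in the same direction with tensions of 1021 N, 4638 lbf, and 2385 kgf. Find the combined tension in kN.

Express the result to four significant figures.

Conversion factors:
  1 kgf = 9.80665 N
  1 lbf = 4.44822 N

45.04 kN

1021 N (already N)
4638 lbf × 4.44822 → 20630.8 N
2385 kgf × 9.80665 → 23388.9 N
Combined: 1021 + 20630.8 + 23388.9 = 45040.7 N
In kN: 45040.7 / 1000 = 45.0407 kN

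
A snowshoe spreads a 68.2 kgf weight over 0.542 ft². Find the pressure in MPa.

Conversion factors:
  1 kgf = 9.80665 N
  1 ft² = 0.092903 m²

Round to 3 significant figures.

68.2 kgf × 9.80665 → 668.814 N
0.542 ft² × 0.092903 → 0.0503534 m²
P = F / A = 668.814 N / 0.0503534 m² = 13282.4 Pa
13282.4 Pa ÷ (1000000 Pa/MPa) = 0.0132824 MPa

0.0133 MPa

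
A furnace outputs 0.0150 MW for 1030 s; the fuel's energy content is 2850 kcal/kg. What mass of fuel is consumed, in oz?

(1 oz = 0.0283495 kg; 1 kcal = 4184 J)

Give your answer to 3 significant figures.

45.7 oz

0.0150 MW → 15000 W
E = P × t = 15000 × 1030 = 1.545×10⁷ J
2850 kcal/kg → 1.19244×10⁷ J/kg
m = E / e_s = 1.545×10⁷ / 1.19244×10⁷ = 1.29566 kg
In oz: 1.29566 / 0.0283495 = 45.7031 oz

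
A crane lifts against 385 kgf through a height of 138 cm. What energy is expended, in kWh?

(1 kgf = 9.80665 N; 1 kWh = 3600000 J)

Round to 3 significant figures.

385 kgf × 9.80665 = 3775.56 N
138 cm × 0.01 = 1.38 m
W = F × d = 3775.56 N × 1.38 m = 5210.27 J
5210.27 J ÷ (3600000 J/kWh) = 0.0014473 kWh

0.00145 kWh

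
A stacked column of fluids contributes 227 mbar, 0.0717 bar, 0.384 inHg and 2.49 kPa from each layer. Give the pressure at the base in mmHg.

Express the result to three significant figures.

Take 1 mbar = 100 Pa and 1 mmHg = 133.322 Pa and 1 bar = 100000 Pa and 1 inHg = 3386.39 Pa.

252 mmHg

227 mbar × 100 = 22700 Pa
0.0717 bar × 100000 = 7170 Pa
0.384 inHg × 3386.39 = 1300.37 Pa
2.49 kPa × 1000 = 2490 Pa
Sum: 22700 + 7170 + 1300.37 + 2490 = 33660.4 Pa
In mmHg: 33660.4 / 133.322 = 252.474 mmHg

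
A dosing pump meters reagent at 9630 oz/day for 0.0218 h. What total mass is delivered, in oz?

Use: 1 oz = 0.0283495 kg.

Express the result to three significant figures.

8.75 oz

9630 oz/day → 0.00315979 kg/s
0.0218 h → 78.48 s
m = ṁ × t = 0.00315979 × 78.48 = 0.24798 kg
In oz: 0.24798 / 0.0283495 = 8.74724 oz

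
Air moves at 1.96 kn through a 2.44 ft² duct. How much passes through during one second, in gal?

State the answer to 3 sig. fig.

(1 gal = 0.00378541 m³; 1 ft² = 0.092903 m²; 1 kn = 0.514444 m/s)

60.4 gal

1.96 kn × 0.514444 → 1.00831 m/s
2.44 ft² × 0.092903 → 0.226683 m²
V = v × A × t = 1.00831 m/s × 0.226683 m² × 1 s = 0.228567 m³
0.228567 m³ ÷ (0.00378541 m³/gal) = 60.381 gal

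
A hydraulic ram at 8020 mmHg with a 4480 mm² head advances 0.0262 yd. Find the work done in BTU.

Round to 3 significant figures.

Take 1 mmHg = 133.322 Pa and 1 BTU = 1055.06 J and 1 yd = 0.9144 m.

8020 mmHg → 1.06924×10⁶ Pa
4480 mm² → 0.00448 m²
F = P × A = 1.06924×10⁶ × 0.00448 = 4790.2 N
0.0262 yd → 0.0239573 m
W = F × d = 4790.2 × 0.0239573 = 114.76 J
In BTU: 114.76 / 1055.06 = 0.108771 BTU

0.109 BTU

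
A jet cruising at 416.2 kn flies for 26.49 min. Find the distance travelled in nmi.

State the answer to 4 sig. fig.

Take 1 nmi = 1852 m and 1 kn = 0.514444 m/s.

183.8 nmi

416.2 kn × 0.514444 = 214.112 m/s
26.49 min × 60 = 1589.4 s
d = v × t = 214.112 m/s × 1589.4 s = 340310 m
340310 m ÷ (1852 m/nmi) = 183.753 nmi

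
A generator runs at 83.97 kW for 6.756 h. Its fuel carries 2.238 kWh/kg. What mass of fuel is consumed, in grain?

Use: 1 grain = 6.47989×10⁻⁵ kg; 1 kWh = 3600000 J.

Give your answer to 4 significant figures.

3.912×10⁶ grain

83.97 kW → 83970 W
6.756 h → 24321.6 s
E = P × t = 83970 × 24321.6 = 2.04228×10⁹ J
2.238 kWh/kg → 8.0568×10⁶ J/kg
m = E / e_s = 2.04228×10⁹ / 8.0568×10⁶ = 253.485 kg
In grain: 253.485 / 6.47989×10⁻⁵ = 3.91187×10⁶ grain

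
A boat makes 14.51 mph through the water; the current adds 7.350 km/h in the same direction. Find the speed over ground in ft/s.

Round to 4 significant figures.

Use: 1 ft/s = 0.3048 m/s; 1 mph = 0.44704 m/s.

14.51 mph × 0.44704 = 6.48655 m/s
7.350 km/h × (1/3.6) = 2.04167 m/s
Combined: 6.48655 + 2.04167 = 8.52822 m/s
In ft/s: 8.52822 / 0.3048 = 27.9797 ft/s

27.98 ft/s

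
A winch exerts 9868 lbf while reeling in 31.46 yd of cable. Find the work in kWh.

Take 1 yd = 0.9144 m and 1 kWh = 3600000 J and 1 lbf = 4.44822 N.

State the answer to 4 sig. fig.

0.3508 kWh

9868 lbf × 4.44822 = 43895 N
31.46 yd × 0.9144 = 28.767 m
W = F × d = 43895 N × 28.767 m = 1.26273×10⁶ J
1.26273×10⁶ J ÷ (3600000 J/kWh) = 0.350758 kWh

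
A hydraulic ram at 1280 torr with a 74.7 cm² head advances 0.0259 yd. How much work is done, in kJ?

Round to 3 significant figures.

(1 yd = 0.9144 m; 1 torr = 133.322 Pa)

0.0302 kJ

1280 torr → 170652 Pa
74.7 cm² → 0.00747 m²
F = P × A = 170652 × 0.00747 = 1274.77 N
0.0259 yd → 0.023683 m
W = F × d = 1274.77 × 0.023683 = 30.1904 J
In kJ: 30.1904 / 1000 = 0.0301904 kJ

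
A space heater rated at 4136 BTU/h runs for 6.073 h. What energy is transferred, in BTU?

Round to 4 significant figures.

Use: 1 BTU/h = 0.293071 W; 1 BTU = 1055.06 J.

4136 BTU/h × 0.293071 → 1212.14 W
6.073 h × 3600 → 21862.8 s
E = P × t = 1212.14 W × 21862.8 s = 2.65008×10⁷ J
2.65008×10⁷ J ÷ (1055.06 J/BTU) = 25117.8 BTU

2.512×10⁴ BTU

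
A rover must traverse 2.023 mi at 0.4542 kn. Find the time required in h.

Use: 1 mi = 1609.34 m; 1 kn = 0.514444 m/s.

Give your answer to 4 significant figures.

3.870 h

2.023 mi × 1609.34 = 3255.69 m
0.4542 kn × 0.514444 = 0.23366 m/s
t = d / v = 3255.69 m / 0.23366 m/s = 13933.5 s
13933.5 s ÷ (3600 s/h) = 3.87042 h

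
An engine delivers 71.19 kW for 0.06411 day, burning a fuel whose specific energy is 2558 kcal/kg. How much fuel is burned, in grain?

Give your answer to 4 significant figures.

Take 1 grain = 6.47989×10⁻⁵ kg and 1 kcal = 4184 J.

5.686×10⁵ grain

71.19 kW → 71190 W
0.06411 day → 5539.1 s
E = P × t = 71190 × 5539.1 = 3.94329×10⁸ J
2558 kcal/kg → 1.07027×10⁷ J/kg
m = E / e_s = 3.94329×10⁸ / 1.07027×10⁷ = 36.8439 kg
In grain: 36.8439 / 6.47989×10⁻⁵ = 568588 grain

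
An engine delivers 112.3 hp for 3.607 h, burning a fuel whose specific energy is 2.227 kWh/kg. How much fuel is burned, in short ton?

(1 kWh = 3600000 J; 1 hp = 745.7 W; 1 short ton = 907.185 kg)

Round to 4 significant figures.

112.3 hp → 83742.1 W
3.607 h → 12985.2 s
E = P × t = 83742.1 × 12985.2 = 1.08741×10⁹ J
2.227 kWh/kg → 8.0172×10⁶ J/kg
m = E / e_s = 1.08741×10⁹ / 8.0172×10⁶ = 135.635 kg
In short ton: 135.635 / 907.185 = 0.149512 short ton

0.1495 short ton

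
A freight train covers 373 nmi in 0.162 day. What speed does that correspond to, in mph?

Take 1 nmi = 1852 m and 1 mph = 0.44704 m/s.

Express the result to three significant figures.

110 mph

373 nmi × 1852 = 690796 m
0.162 day × 86400 = 13996.8 s
v = d / t = 690796 m / 13996.8 s = 49.3539 m/s
49.3539 m/s ÷ (0.44704 m/s/mph) = 110.402 mph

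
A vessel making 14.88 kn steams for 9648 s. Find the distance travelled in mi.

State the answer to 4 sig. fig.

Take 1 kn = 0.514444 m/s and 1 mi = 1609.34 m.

45.89 mi

14.88 kn × 0.514444 = 7.65493 m/s
d = v × t = 7.65493 m/s × 9648 s = 73854.8 m
73854.8 m ÷ (1609.34 m/mi) = 45.8914 mi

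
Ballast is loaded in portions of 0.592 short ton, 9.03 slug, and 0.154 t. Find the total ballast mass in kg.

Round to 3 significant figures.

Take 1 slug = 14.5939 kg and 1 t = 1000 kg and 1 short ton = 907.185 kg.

823 kg

0.592 short ton × 907.185 → 537.054 kg
9.03 slug × 14.5939 → 131.783 kg
0.154 t × 1000 → 154 kg
Sum: 537.054 + 131.783 + 154 = 822.837 kg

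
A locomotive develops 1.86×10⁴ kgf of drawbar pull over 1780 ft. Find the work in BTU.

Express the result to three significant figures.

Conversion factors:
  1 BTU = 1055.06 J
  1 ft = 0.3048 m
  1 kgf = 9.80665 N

1.86×10⁴ kgf × 9.80665 = 182404 N
1780 ft × 0.3048 = 542.544 m
W = F × d = 182404 N × 542.544 m = 9.89622×10⁷ J
9.89622×10⁷ J ÷ (1055.06 J/BTU) = 93797.7 BTU

9.38×10⁴ BTU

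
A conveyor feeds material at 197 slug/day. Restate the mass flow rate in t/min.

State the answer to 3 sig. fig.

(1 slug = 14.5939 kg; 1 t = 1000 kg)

0.00200 t/min

197 slug/day × 14.5939 kg/slug ÷ 86400 s/day = 0.0332754 kg/s
0.0332754 kg/s ÷ 1000 kg/t × 60 s/min = 0.00199652 t/min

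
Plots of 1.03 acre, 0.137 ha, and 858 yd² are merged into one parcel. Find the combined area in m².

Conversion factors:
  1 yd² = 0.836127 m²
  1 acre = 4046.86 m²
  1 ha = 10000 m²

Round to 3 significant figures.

1.03 acre × 4046.86 = 4168.27 m²
0.137 ha × 10000 = 1370 m²
858 yd² × 0.836127 = 717.397 m²
Combined: 4168.27 + 1370 + 717.397 = 6255.67 m²

6260 m²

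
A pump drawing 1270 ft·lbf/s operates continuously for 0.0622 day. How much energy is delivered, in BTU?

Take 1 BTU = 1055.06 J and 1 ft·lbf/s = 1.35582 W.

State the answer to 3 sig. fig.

1270 ft·lbf/s × 1.35582 = 1721.89 W
0.0622 day × 86400 = 5374.08 s
E = P × t = 1721.89 W × 5374.08 s = 9.25357×10⁶ J
9.25357×10⁶ J ÷ (1055.06 J/BTU) = 8770.66 BTU

8770 BTU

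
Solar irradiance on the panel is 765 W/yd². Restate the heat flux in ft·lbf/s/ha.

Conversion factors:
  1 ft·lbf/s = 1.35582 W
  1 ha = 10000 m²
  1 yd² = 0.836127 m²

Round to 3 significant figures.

6.75×10⁶ ft·lbf/s/ha

765 W/yd² ÷ 0.836127 m²/yd² = 914.933 W/m²
914.933 W/m² ÷ 1.35582 W/ft·lbf/s × 10000 m²/ha = 6.74819×10⁶ ft·lbf/s/ha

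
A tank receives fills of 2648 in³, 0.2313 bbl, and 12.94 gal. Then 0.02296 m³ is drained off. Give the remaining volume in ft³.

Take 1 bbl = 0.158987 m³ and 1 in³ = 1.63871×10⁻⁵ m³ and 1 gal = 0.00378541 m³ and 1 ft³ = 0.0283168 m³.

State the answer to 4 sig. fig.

2648 in³ × 1.63871×10⁻⁵ → 0.043393 m³
0.2313 bbl × 0.158987 → 0.0367737 m³
12.94 gal × 0.00378541 → 0.0489832 m³
0.02296 m³ (already m³)
Sum: 0.043393 + 0.0367737 + 0.0489832 − 0.02296 = 0.10619 m³
In ft³: 0.10619 / 0.0283168 = 3.75007 ft³

3.750 ft³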